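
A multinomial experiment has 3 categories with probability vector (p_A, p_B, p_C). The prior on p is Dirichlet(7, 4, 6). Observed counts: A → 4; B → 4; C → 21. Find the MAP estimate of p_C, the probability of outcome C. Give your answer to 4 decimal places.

The posterior is Dirichlet(αᵢ + nᵢ) = Dirichlet(11, 8, 27).
For a Dirichlet(a₁,…,a_K) with all aᵢ > 1, the mode has j-th component (aⱼ − 1)/(Σaᵢ − K).
Here Σaᵢ = 46 and K = 3, so p_C = (27 − 1)/(46 − 3) = 26/43 ≈ 0.6047.

MAP estimate of p_C = 0.6047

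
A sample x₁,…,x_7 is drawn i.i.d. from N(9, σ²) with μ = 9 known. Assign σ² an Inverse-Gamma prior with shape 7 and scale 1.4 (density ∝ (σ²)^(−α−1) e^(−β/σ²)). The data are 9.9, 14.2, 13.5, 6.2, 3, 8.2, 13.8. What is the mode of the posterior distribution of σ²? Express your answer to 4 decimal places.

Sum of squared deviations about the known mean: SS = (9.9−9)² + (14.2−9)² + (13.5−9)² + (6.2−9)² + (3−9)² + (8.2−9)² + (13.8−9)² = 115.62.
The Normal likelihood contributes (σ²)^(−n/2) exp(−SS/(2σ²)), so the posterior is Inverse-Gamma(α + n/2, β + SS/2) = Inverse-Gamma(10.5, 59.21).
The mode of Inverse-Gamma(a, b) is b/(a+1) = 59.21/11.5 ≈ 5.1487.

σ̂²_MAP = 5.1487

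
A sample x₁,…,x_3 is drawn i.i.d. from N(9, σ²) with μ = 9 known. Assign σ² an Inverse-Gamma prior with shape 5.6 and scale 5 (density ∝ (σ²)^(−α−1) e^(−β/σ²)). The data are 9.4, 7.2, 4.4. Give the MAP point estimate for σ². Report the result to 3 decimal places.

Sum of squared deviations about the known mean: SS = (9.4−9)² + (7.2−9)² + (4.4−9)² = 24.56.
The Normal likelihood contributes (σ²)^(−n/2) exp(−SS/(2σ²)), so the posterior is Inverse-Gamma(α + n/2, β + SS/2) = Inverse-Gamma(7.1, 17.28).
The mode of Inverse-Gamma(a, b) is b/(a+1) = 17.28/8.1 ≈ 2.133.

σ̂²_MAP = 2.133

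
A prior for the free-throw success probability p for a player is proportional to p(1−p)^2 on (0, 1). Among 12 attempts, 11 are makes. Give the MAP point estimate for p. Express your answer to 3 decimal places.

The prior density ∝ p(1−p)^2 is the kernel of Beta(2, 3).
Data: 11 successes in 12 trials. The binomial likelihood contributes p^11(1−p)^1, so the posterior is Beta(2+11, 3+1) = Beta(13, 4).
For Beta(a, b) with a, b > 1 the mode is (a−1)/(a+b−2) = 12/15 ≈ 0.800.

p̂_MAP = 0.800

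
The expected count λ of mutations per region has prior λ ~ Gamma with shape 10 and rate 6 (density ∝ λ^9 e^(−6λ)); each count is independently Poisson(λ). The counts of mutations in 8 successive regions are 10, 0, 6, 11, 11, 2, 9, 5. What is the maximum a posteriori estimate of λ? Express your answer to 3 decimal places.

Σxᵢ = 10+0+6+11+11+2+9+5 = 54, with n = 8.
Posterior ∝ λ^9e^(−6λ) · λ^54e^(−8λ) = λ^63e^(−14λ), i.e. Gamma(shape=64, rate=14).
The mode of a Gamma(a, b) with a ≥ 1 (shape–rate) is (a−1)/b = 63/14 ≈ 4.500.

λ̂_MAP = 4.500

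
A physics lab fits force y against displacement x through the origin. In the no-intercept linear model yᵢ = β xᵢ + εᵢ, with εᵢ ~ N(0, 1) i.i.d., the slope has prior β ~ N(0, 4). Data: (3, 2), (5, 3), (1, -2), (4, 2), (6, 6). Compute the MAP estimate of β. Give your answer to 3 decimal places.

β̂_MAP = 0.722

log p(β | y) = −Σ(yᵢ − βxᵢ)²/(2·1) − β²/(2·4) + const.
Setting the derivative to zero: Σxᵢ(yᵢ − βxᵢ)/1 − β/4 = 0, so β = Σxᵢyᵢ / (Σxᵢ² + σ²/τ²).
Σxᵢyᵢ = 3·2 + 5·3 + 1·(-2) + 4·2 + 6·6 = 63; Σxᵢ² = 87; σ²/τ² = 0.25.
β̂_MAP = 63 / (87 + 0.25) = 63/87.25 ≈ 0.722.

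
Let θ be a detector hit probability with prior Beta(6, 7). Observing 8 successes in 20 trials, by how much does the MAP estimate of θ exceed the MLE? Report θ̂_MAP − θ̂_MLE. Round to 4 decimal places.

Posterior is Beta(14, 19); MAP = (14−1)/(33−2) = 13/31 ≈ 0.41935.
MLE ignores the prior: θ̂_MLE = k/n = 8/20 ≈ 0.40000.
Difference = 13/31 − 8/20 = 3/155 ≈ 0.0194.

MAP − MLE = 0.0194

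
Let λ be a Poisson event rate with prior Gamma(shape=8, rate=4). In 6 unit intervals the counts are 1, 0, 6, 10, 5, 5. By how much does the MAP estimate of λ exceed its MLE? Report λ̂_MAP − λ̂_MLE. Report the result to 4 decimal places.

Σxᵢ = 27. Posterior is Gamma(35, 10); MAP = (35−1)/10 = 34/10 ≈ 3.40000.
MLE = x̄ = 27/6 ≈ 4.50000.
Difference = 34/10 − 27/6 = -11/10 ≈ -1.1000.

MAP − MLE = -1.1000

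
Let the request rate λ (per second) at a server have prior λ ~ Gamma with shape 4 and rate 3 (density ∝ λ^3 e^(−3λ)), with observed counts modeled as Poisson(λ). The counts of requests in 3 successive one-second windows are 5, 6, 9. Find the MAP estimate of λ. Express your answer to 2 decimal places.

λ̂_MAP = 3.83

Σxᵢ = 5+6+9 = 20, with n = 3.
Posterior ∝ λ^3e^(−3λ) · λ^20e^(−3λ) = λ^23e^(−6λ), i.e. Gamma(shape=24, rate=6).
The mode of a Gamma(a, b) with a ≥ 1 (shape–rate) is (a−1)/b = 23/6 ≈ 3.83.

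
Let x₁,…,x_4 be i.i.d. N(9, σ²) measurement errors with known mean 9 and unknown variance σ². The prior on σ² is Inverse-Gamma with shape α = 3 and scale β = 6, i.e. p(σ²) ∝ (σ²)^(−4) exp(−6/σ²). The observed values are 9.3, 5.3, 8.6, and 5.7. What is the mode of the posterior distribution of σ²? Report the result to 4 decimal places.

Sum of squared deviations about the known mean: SS = (9.3−9)² + (5.3−9)² + (8.6−9)² + (5.7−9)² = 24.83.
The Normal likelihood contributes (σ²)^(−n/2) exp(−SS/(2σ²)), so the posterior is Inverse-Gamma(α + n/2, β + SS/2) = Inverse-Gamma(5, 18.415).
The mode of Inverse-Gamma(a, b) is b/(a+1) = 18.415/6 ≈ 3.0692.

σ̂²_MAP = 3.0692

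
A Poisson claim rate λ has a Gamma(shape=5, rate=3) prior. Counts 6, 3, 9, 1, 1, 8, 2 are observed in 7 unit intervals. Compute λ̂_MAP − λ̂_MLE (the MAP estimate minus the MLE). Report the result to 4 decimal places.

Σxᵢ = 30. Posterior is Gamma(35, 10); MAP = (35−1)/10 = 34/10 ≈ 3.40000.
MLE = x̄ = 30/7 ≈ 4.28571.
Difference = 34/10 − 30/7 = -31/35 ≈ -0.8857.

MAP − MLE = -0.8857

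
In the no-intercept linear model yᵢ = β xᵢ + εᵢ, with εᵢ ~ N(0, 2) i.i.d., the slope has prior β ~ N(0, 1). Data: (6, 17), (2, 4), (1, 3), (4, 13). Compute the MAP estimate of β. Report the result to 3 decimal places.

log p(β | y) = −Σ(yᵢ − βxᵢ)²/(2·2) − β²/(2·1) + const.
Setting the derivative to zero: Σxᵢ(yᵢ − βxᵢ)/2 − β/1 = 0, so β = Σxᵢyᵢ / (Σxᵢ² + σ²/τ²).
Σxᵢyᵢ = 6·17 + 2·4 + 1·3 + 4·13 = 165; Σxᵢ² = 57; σ²/τ² = 2.
β̂_MAP = 165 / (57 + 2) = 165/59 ≈ 2.797.

β̂_MAP = 2.797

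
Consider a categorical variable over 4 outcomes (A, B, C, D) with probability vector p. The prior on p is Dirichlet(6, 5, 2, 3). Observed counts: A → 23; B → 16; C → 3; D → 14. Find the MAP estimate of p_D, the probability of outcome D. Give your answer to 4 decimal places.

MAP estimate of p_D = 0.2353

The posterior is Dirichlet(αᵢ + nᵢ) = Dirichlet(29, 21, 5, 17).
For a Dirichlet(a₁,…,a_K) with all aᵢ > 1, the mode has j-th component (aⱼ − 1)/(Σaᵢ − K).
Here Σaᵢ = 72 and K = 4, so p_D = (17 − 1)/(72 − 4) = 16/68 ≈ 0.2353.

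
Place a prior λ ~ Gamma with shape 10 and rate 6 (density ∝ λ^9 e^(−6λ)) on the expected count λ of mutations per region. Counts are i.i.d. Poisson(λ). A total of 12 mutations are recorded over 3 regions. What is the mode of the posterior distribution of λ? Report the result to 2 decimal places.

λ̂_MAP = 2.33

Σxᵢ = 12, n = 3.
Posterior ∝ λ^9e^(−6λ) · λ^12e^(−3λ) = λ^21e^(−9λ), i.e. Gamma(shape=22, rate=9).
The mode of a Gamma(a, b) with a ≥ 1 (shape–rate) is (a−1)/b = 21/9 ≈ 2.33.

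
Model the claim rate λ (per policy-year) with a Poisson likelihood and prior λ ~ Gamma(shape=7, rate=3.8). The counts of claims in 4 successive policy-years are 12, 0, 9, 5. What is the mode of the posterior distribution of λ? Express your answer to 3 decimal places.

Σxᵢ = 12+0+9+5 = 26, with n = 4.
Posterior ∝ λ^6e^(−3.8λ) · λ^26e^(−4λ) = λ^32e^(−7.8λ), i.e. Gamma(shape=33, rate=7.8).
The mode of a Gamma(a, b) with a ≥ 1 (shape–rate) is (a−1)/b = 32/7.8 ≈ 4.103.

λ̂_MAP = 4.103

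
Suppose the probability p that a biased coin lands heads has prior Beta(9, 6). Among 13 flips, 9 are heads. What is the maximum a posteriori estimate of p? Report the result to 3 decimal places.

p̂_MAP = 0.654

Prior: Beta(9, 6).
Data: 9 successes in 13 trials. The binomial likelihood contributes p^9(1−p)^4, so the posterior is Beta(9+9, 6+4) = Beta(18, 10).
For Beta(a, b) with a, b > 1 the mode is (a−1)/(a+b−2) = 17/26 ≈ 0.654.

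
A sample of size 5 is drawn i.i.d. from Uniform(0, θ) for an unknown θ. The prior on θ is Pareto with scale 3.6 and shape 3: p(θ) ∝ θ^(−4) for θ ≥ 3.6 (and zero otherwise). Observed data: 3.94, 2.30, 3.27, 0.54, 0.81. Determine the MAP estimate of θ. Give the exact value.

The Uniform(0, θ) likelihood is θ^(−n) for θ ≥ max(xᵢ), zero otherwise. Here max(xᵢ) = 3.94.
Posterior ∝ θ^(−4) · θ^(−5) = θ^(−9) on θ ≥ max(3.6, 3.94) = 3.94.
This density is strictly decreasing in θ, so the posterior mode lies at the lower boundary of the support.

θ̂_MAP = 3.94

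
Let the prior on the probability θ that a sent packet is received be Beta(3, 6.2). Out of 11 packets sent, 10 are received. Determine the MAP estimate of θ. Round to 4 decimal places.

θ̂_MAP = 0.6593

Prior: Beta(3, 6.2).
Data: 10 successes in 11 trials. The binomial likelihood contributes θ^10(1−θ)^1, so the posterior is Beta(3+10, 6.2+1) = Beta(13, 7.2).
For Beta(a, b) with a, b > 1 the mode is (a−1)/(a+b−2) = 12/18.2 ≈ 0.6593.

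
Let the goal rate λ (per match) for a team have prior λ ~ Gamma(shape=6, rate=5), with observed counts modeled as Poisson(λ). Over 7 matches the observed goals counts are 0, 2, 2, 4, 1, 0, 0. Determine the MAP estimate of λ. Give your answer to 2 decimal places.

Σxᵢ = 0+2+2+4+1+0+0 = 9, with n = 7.
Posterior ∝ λ^5e^(−5λ) · λ^9e^(−7λ) = λ^14e^(−12λ), i.e. Gamma(shape=15, rate=12).
The mode of a Gamma(a, b) with a ≥ 1 (shape–rate) is (a−1)/b = 14/12 ≈ 1.17.

λ̂_MAP = 1.17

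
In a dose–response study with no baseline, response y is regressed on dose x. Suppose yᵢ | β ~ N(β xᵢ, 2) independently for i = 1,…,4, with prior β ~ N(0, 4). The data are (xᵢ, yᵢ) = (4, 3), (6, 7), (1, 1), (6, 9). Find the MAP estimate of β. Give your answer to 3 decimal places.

log p(β | y) = −Σ(yᵢ − βxᵢ)²/(2·2) − β²/(2·4) + const.
Setting the derivative to zero: Σxᵢ(yᵢ − βxᵢ)/2 − β/4 = 0, so β = Σxᵢyᵢ / (Σxᵢ² + σ²/τ²).
Σxᵢyᵢ = 4·3 + 6·7 + 1·1 + 6·9 = 109; Σxᵢ² = 89; σ²/τ² = 0.5.
β̂_MAP = 109 / (89 + 0.5) = 109/89.5 ≈ 1.218.

β̂_MAP = 1.218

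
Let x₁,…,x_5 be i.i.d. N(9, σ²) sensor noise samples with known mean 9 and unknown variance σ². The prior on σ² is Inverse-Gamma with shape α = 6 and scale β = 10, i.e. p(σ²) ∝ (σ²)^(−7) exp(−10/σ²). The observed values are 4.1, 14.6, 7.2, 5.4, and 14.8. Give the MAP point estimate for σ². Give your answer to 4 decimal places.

Sum of squared deviations about the known mean: SS = (4.1−9)² + (14.6−9)² + (7.2−9)² + (5.4−9)² + (14.8−9)² = 105.21.
The Normal likelihood contributes (σ²)^(−n/2) exp(−SS/(2σ²)), so the posterior is Inverse-Gamma(α + n/2, β + SS/2) = Inverse-Gamma(8.5, 62.605).
The mode of Inverse-Gamma(a, b) is b/(a+1) = 62.605/9.5 ≈ 6.5900.

σ̂²_MAP = 6.5900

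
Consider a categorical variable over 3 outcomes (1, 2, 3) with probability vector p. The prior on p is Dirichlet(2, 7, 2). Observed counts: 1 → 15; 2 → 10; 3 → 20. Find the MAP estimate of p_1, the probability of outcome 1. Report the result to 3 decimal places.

MAP estimate: 0.302

The posterior is Dirichlet(αᵢ + nᵢ) = Dirichlet(17, 17, 22).
For a Dirichlet(a₁,…,a_K) with all aᵢ > 1, the mode has j-th component (aⱼ − 1)/(Σaᵢ − K).
Here Σaᵢ = 56 and K = 3, so p_1 = (17 − 1)/(56 − 3) = 16/53 ≈ 0.302.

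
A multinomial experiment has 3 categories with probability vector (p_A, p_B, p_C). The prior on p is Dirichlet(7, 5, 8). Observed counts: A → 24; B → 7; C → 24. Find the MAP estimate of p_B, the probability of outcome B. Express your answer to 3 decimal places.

The posterior is Dirichlet(αᵢ + nᵢ) = Dirichlet(31, 12, 32).
For a Dirichlet(a₁,…,a_K) with all aᵢ > 1, the mode has j-th component (aⱼ − 1)/(Σaᵢ − K).
Here Σaᵢ = 75 and K = 3, so p_B = (12 − 1)/(75 − 3) = 11/72 ≈ 0.153.

MAP estimate of p_B = 0.153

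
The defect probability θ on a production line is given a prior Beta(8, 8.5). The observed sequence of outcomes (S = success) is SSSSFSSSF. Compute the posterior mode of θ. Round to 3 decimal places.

θ̂_MAP = 0.596

Prior: Beta(8, 8.5).
Data: 7 successes in 9 trials (from the sequence). The binomial likelihood contributes θ^7(1−θ)^2, so the posterior is Beta(8+7, 8.5+2) = Beta(15, 10.5).
For Beta(a, b) with a, b > 1 the mode is (a−1)/(a+b−2) = 14/23.5 ≈ 0.596.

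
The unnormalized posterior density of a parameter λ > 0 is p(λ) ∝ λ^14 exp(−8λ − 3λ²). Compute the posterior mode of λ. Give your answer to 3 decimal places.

λ̂_MAP = 1.000

ℓ'(λ) = 14/λ − 8 − 6λ. Setting this to zero and multiplying by λ: 6λ² + 8λ − 14 = 0.
λ = (−8 + √(8² + 4·6·14)) / (2·6) = (−8 + √400) / 12 = (−8 + 20)/12 = 1.
ℓ''(λ) = −14/λ² − 6 < 0, confirming a maximum.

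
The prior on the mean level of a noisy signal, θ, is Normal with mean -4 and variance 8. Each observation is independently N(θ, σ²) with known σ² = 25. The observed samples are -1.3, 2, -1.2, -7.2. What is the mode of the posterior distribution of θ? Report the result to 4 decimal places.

θ̂_MAP = -2.8351

n = 4; x̄ = ((-1.3) + 2 + (-1.2) + (-7.2))/4 = -7.7/4 = -1.925.
For a Normal prior and Normal likelihood with known variance, the posterior is Normal; its mode equals its mean, the precision-weighted average.
Prior precision 1/σ₀² = 1/8 = 0.125; data precision n/σ² = 4/25 = 0.16.
θ̂ = (0.125·(-4) + 0.16·(-1.925)) / (0.125 + 0.16) = (-0.808)/0.285 = -808/285 ≈ -2.8351.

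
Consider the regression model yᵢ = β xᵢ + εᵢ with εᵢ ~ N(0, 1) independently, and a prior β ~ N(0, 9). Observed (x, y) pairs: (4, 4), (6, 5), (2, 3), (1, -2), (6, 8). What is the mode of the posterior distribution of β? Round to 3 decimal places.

β̂_MAP = 1.053

log p(β | y) = −Σ(yᵢ − βxᵢ)²/(2·1) − β²/(2·9) + const.
Setting the derivative to zero: Σxᵢ(yᵢ − βxᵢ)/1 − β/9 = 0, so β = Σxᵢyᵢ / (Σxᵢ² + σ²/τ²).
Σxᵢyᵢ = 4·4 + 6·5 + 2·3 + 1·(-2) + 6·8 = 98; Σxᵢ² = 93; σ²/τ² = 1/9.
β̂_MAP = 98 / (93 + 1/9) = 98/(838/9) = 441/419 ≈ 1.053.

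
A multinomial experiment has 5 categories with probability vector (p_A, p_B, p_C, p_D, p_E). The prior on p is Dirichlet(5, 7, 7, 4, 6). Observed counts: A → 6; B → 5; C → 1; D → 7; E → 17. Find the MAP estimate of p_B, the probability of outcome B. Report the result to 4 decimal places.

MAP estimate of p_B = 0.1833

The posterior is Dirichlet(αᵢ + nᵢ) = Dirichlet(11, 12, 8, 11, 23).
For a Dirichlet(a₁,…,a_K) with all aᵢ > 1, the mode has j-th component (aⱼ − 1)/(Σaᵢ − K).
Here Σaᵢ = 65 and K = 5, so p_B = (12 − 1)/(65 − 5) = 11/60 ≈ 0.1833.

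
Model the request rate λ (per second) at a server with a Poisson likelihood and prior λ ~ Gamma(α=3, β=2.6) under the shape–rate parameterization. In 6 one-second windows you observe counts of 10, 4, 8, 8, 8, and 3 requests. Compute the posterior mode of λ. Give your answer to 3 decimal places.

Σxᵢ = 10+4+8+8+8+3 = 41, with n = 6.
Posterior ∝ λ^2e^(−2.6λ) · λ^41e^(−6λ) = λ^43e^(−8.6λ), i.e. Gamma(shape=44, rate=8.6).
The mode of a Gamma(a, b) with a ≥ 1 (shape–rate) is (a−1)/b = 43/8.6 ≈ 5.000.

λ̂_MAP = 5.000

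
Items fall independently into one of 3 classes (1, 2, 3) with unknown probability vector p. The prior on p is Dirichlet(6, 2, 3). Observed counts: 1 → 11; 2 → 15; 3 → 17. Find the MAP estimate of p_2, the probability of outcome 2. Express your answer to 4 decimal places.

The posterior is Dirichlet(αᵢ + nᵢ) = Dirichlet(17, 17, 20).
For a Dirichlet(a₁,…,a_K) with all aᵢ > 1, the mode has j-th component (aⱼ − 1)/(Σaᵢ − K).
Here Σaᵢ = 54 and K = 3, so p_2 = (17 − 1)/(54 − 3) = 16/51 ≈ 0.3137.

MAP estimate: 0.3137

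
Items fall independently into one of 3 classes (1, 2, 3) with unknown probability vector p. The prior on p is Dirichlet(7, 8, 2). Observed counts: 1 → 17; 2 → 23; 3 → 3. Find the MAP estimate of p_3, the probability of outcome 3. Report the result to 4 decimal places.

MAP estimate: 0.0702

The posterior is Dirichlet(αᵢ + nᵢ) = Dirichlet(24, 31, 5).
For a Dirichlet(a₁,…,a_K) with all aᵢ > 1, the mode has j-th component (aⱼ − 1)/(Σaᵢ − K).
Here Σaᵢ = 60 and K = 3, so p_3 = (5 − 1)/(60 − 3) = 4/57 ≈ 0.0702.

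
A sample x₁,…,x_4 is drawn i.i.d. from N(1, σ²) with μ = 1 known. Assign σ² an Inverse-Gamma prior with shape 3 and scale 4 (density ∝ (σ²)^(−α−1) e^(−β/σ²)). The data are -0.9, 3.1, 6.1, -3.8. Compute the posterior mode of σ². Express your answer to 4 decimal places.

Sum of squared deviations about the known mean: SS = (-0.9−1)² + (3.1−1)² + (6.1−1)² + (-3.8−1)² = 57.07.
The Normal likelihood contributes (σ²)^(−n/2) exp(−SS/(2σ²)), so the posterior is Inverse-Gamma(α + n/2, β + SS/2) = Inverse-Gamma(5, 32.535).
The mode of Inverse-Gamma(a, b) is b/(a+1) = 32.535/6 ≈ 5.4225.

σ̂²_MAP = 5.4225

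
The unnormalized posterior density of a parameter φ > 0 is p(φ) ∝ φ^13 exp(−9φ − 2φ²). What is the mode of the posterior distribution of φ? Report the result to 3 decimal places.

φ̂_MAP = 1.000

ℓ'(φ) = 13/φ − 9 − 4φ. Setting this to zero and multiplying by φ: 4φ² + 9φ − 13 = 0.
φ = (−9 + √(9² + 4·4·13)) / (2·4) = (−9 + √289) / 8 = (−9 + 17)/8 = 1.
ℓ''(φ) = −13/φ² − 4 < 0, confirming a maximum.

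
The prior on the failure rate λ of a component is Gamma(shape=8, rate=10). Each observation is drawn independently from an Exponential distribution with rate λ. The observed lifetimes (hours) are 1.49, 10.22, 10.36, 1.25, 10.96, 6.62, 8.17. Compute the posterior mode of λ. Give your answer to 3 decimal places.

λ̂_MAP = 0.237

The Exponential(rate=λ) likelihood is ∝ λ^n e^(−λΣtᵢ). Here n = 7 and Σtᵢ = 1.49 + 10.22 + 10.36 + 1.25 + 10.96 + 6.62 + 8.17 = 49.07.
Posterior ∝ λ^7e^(−10λ) · λ^7e^(−49.07λ) = λ^14e^(−59.07λ), i.e. Gamma(15, 59.07).
Mode = (a−1)/b = 14/59.07 ≈ 0.237.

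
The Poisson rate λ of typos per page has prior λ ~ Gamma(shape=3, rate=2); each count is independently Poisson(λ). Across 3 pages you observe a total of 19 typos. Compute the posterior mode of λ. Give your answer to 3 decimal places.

λ̂_MAP = 4.200

Σxᵢ = 19, n = 3.
Posterior ∝ λ^2e^(−2λ) · λ^19e^(−3λ) = λ^21e^(−5λ), i.e. Gamma(shape=22, rate=5).
The mode of a Gamma(a, b) with a ≥ 1 (shape–rate) is (a−1)/b = 21/5 ≈ 4.200.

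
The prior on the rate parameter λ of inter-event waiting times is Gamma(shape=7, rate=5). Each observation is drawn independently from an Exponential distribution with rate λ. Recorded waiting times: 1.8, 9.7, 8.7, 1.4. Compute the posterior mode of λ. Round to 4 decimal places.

The Exponential(rate=λ) likelihood is ∝ λ^n e^(−λΣtᵢ). Here n = 4 and Σtᵢ = 1.8 + 9.7 + 8.7 + 1.4 = 21.6.
Posterior ∝ λ^6e^(−5λ) · λ^4e^(−21.6λ) = λ^10e^(−26.6λ), i.e. Gamma(11, 26.6).
Mode = (a−1)/b = 10/26.6 ≈ 0.3759.

λ̂_MAP = 0.3759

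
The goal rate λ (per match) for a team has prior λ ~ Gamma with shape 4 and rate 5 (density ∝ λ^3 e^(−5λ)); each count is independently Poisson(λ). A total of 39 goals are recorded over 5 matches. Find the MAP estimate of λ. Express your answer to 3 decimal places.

Σxᵢ = 39, n = 5.
Posterior ∝ λ^3e^(−5λ) · λ^39e^(−5λ) = λ^42e^(−10λ), i.e. Gamma(shape=43, rate=10).
The mode of a Gamma(a, b) with a ≥ 1 (shape–rate) is (a−1)/b = 42/10 ≈ 4.200.

λ̂_MAP = 4.200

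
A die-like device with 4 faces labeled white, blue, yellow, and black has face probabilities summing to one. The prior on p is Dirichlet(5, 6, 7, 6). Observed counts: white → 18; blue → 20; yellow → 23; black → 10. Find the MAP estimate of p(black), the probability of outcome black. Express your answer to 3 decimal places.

MAP estimate of p(black) = 0.165

The posterior is Dirichlet(αᵢ + nᵢ) = Dirichlet(23, 26, 30, 16).
For a Dirichlet(a₁,…,a_K) with all aᵢ > 1, the mode has j-th component (aⱼ − 1)/(Σaᵢ − K).
Here Σaᵢ = 95 and K = 4, so p(black) = (16 − 1)/(95 − 4) = 15/91 ≈ 0.165.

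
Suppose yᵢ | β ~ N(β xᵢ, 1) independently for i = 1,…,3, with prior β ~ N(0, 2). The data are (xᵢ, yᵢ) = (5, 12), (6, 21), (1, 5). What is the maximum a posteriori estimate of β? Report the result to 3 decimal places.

log p(β | y) = −Σ(yᵢ − βxᵢ)²/(2·1) − β²/(2·2) + const.
Setting the derivative to zero: Σxᵢ(yᵢ − βxᵢ)/1 − β/2 = 0, so β = Σxᵢyᵢ / (Σxᵢ² + σ²/τ²).
Σxᵢyᵢ = 5·12 + 6·21 + 1·5 = 191; Σxᵢ² = 62; σ²/τ² = 0.5.
β̂_MAP = 191 / (62 + 0.5) = 191/62.5 ≈ 3.056.

β̂_MAP = 3.056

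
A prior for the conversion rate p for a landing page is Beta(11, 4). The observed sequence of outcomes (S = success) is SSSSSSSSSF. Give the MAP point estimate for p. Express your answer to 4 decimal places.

p̂_MAP = 0.8261

Prior: Beta(11, 4).
Data: 9 successes in 10 trials (from the sequence). The binomial likelihood contributes p^9(1−p)^1, so the posterior is Beta(11+9, 4+1) = Beta(20, 5).
For Beta(a, b) with a, b > 1 the mode is (a−1)/(a+b−2) = 19/23 ≈ 0.8261.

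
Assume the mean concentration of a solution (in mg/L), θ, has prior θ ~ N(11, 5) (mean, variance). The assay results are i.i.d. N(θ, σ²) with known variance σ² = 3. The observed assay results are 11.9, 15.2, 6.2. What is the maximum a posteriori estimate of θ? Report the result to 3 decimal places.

θ̂_MAP = 11.083

n = 3; x̄ = (11.9 + 15.2 + 6.2)/3 = 33.3/3 = 11.1.
For a Normal prior and Normal likelihood with known variance, the posterior is Normal; its mode equals its mean, the precision-weighted average.
Prior precision 1/σ₀² = 1/5 = 0.2; data precision n/σ² = 3/3 = 1.
θ̂ = (0.2·11 + 1·11.1) / (0.2 + 1) = 13.3/1.2 = 133/12 ≈ 11.083.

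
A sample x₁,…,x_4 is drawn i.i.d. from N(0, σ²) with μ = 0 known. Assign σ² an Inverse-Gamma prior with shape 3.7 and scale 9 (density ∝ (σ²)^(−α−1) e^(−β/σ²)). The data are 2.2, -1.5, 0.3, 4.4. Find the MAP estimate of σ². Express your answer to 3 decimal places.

σ̂²_MAP = 3.324

Sum of squared deviations about the known mean: SS = (2.2−0)² + (-1.5−0)² + (0.3−0)² + (4.4−0)² = 26.54.
The Normal likelihood contributes (σ²)^(−n/2) exp(−SS/(2σ²)), so the posterior is Inverse-Gamma(α + n/2, β + SS/2) = Inverse-Gamma(5.7, 22.27).
The mode of Inverse-Gamma(a, b) is b/(a+1) = 22.27/6.7 ≈ 3.324.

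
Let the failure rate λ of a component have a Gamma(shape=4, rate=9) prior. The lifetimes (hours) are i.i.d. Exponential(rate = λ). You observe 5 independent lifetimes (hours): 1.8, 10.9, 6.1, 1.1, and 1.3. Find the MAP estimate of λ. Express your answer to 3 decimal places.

The Exponential(rate=λ) likelihood is ∝ λ^n e^(−λΣtᵢ). Here n = 5 and Σtᵢ = 1.8 + 10.9 + 6.1 + 1.1 + 1.3 = 21.2.
Posterior ∝ λ^3e^(−9λ) · λ^5e^(−21.2λ) = λ^8e^(−30.2λ), i.e. Gamma(9, 30.2).
Mode = (a−1)/b = 8/30.2 ≈ 0.265.

λ̂_MAP = 0.265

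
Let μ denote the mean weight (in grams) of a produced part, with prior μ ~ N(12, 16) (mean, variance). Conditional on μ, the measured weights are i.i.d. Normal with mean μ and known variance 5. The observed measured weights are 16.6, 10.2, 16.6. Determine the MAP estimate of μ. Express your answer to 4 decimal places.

μ̂_MAP = 14.2340

n = 3; x̄ = (16.6 + 10.2 + 16.6)/3 = 43.4/3 = 217/15 ≈ 14.4667.
For a Normal prior and Normal likelihood with known variance, the posterior is Normal; its mode equals its mean, the precision-weighted average.
Prior precision 1/σ₀² = 1/16 = 0.0625; data precision n/σ² = 3/5 = 0.6.
μ̂ = (0.0625·12 + 0.6·(217/15)) / (0.0625 + 0.6) = 9.43/0.6625 = 3772/265 ≈ 14.2340.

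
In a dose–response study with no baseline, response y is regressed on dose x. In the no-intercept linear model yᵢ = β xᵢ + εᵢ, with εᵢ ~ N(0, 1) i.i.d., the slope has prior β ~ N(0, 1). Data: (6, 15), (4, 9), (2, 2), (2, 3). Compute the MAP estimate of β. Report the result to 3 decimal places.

log p(β | y) = −Σ(yᵢ − βxᵢ)²/(2·1) − β²/(2·1) + const.
Setting the derivative to zero: Σxᵢ(yᵢ − βxᵢ)/1 − β/1 = 0, so β = Σxᵢyᵢ / (Σxᵢ² + σ²/τ²).
Σxᵢyᵢ = 6·15 + 4·9 + 2·2 + 2·3 = 136; Σxᵢ² = 60; σ²/τ² = 1.
β̂_MAP = 136 / (60 + 1) = 136/61 ≈ 2.230.

β̂_MAP = 2.230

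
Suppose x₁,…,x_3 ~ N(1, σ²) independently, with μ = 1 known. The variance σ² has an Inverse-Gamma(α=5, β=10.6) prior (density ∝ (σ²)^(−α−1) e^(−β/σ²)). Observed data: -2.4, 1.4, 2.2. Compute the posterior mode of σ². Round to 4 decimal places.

σ̂²_MAP = 2.2907

Sum of squared deviations about the known mean: SS = (-2.4−1)² + (1.4−1)² + (2.2−1)² = 13.16.
The Normal likelihood contributes (σ²)^(−n/2) exp(−SS/(2σ²)), so the posterior is Inverse-Gamma(α + n/2, β + SS/2) = Inverse-Gamma(6.5, 17.18).
The mode of Inverse-Gamma(a, b) is b/(a+1) = 17.18/7.5 ≈ 2.2907.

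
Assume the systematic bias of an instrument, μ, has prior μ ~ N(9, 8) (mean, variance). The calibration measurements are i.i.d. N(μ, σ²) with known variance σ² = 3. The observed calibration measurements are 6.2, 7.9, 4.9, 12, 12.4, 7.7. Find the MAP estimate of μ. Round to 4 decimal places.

μ̂_MAP = 8.5451

n = 6; x̄ = (6.2 + 7.9 + 4.9 + 12 + 12.4 + 7.7)/6 = 51.1/6 = 511/60 ≈ 8.5167.
For a Normal prior and Normal likelihood with known variance, the posterior is Normal; its mode equals its mean, the precision-weighted average.
Prior precision 1/σ₀² = 1/8 = 0.125; data precision n/σ² = 6/3 = 2.
μ̂ = (0.125·9 + 2·(511/60)) / (0.125 + 2) = (2179/120)/2.125 = 2179/255 ≈ 8.5451.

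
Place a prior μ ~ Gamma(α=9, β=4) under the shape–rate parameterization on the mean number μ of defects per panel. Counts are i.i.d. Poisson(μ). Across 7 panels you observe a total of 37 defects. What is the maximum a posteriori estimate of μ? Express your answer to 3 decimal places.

μ̂_MAP = 4.091

Σxᵢ = 37, n = 7.
Posterior ∝ μ^8e^(−4μ) · μ^37e^(−7μ) = μ^45e^(−11μ), i.e. Gamma(shape=46, rate=11).
The mode of a Gamma(a, b) with a ≥ 1 (shape–rate) is (a−1)/b = 45/11 ≈ 4.091.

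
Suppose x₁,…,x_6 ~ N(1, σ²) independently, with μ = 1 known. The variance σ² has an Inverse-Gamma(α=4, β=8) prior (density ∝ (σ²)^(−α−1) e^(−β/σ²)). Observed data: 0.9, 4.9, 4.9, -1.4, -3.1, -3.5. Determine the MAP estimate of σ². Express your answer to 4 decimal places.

Sum of squared deviations about the known mean: SS = (0.9−1)² + (4.9−1)² + (4.9−1)² + (-1.4−1)² + (-3.1−1)² + (-3.5−1)² = 73.25.
The Normal likelihood contributes (σ²)^(−n/2) exp(−SS/(2σ²)), so the posterior is Inverse-Gamma(α + n/2, β + SS/2) = Inverse-Gamma(7, 44.625).
The mode of Inverse-Gamma(a, b) is b/(a+1) = 44.625/8 ≈ 5.5781.

σ̂²_MAP = 5.5781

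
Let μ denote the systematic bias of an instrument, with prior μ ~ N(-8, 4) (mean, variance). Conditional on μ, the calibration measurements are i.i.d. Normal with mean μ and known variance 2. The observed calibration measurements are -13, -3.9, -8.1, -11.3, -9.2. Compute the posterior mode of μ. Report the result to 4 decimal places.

μ̂_MAP = -9.0000

n = 5; x̄ = ((-13) + (-3.9) + (-8.1) + (-11.3) + (-9.2))/5 = -45.5/5 = -9.1.
For a Normal prior and Normal likelihood with known variance, the posterior is Normal; its mode equals its mean, the precision-weighted average.
Prior precision 1/σ₀² = 1/4 = 0.25; data precision n/σ² = 5/2 = 2.5.
μ̂ = (0.25·(-8) + 2.5·(-9.1)) / (0.25 + 2.5) = (-24.75)/2.75 = -9.0000.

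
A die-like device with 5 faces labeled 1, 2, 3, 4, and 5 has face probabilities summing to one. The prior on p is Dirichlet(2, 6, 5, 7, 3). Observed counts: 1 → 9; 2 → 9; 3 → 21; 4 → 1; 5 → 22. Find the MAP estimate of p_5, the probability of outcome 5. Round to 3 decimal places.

The posterior is Dirichlet(αᵢ + nᵢ) = Dirichlet(11, 15, 26, 8, 25).
For a Dirichlet(a₁,…,a_K) with all aᵢ > 1, the mode has j-th component (aⱼ − 1)/(Σaᵢ − K).
Here Σaᵢ = 85 and K = 5, so p_5 = (25 − 1)/(85 − 5) = 24/80 ≈ 0.300.

MAP estimate: 0.300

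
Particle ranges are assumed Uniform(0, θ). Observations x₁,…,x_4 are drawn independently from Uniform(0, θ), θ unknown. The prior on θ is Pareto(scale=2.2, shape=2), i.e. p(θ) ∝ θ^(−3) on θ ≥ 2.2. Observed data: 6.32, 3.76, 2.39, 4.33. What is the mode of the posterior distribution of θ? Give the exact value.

θ̂_MAP = 6.32

The Uniform(0, θ) likelihood is θ^(−n) for θ ≥ max(xᵢ), zero otherwise. Here max(xᵢ) = 6.32.
Posterior ∝ θ^(−3) · θ^(−4) = θ^(−7) on θ ≥ max(2.2, 6.32) = 6.32.
This density is strictly decreasing in θ, so the posterior mode lies at the lower boundary of the support.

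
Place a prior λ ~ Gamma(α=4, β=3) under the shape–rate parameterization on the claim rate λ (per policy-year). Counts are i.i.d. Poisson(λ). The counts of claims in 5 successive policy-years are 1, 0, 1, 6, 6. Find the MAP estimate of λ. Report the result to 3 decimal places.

λ̂_MAP = 2.125

Σxᵢ = 1+0+1+6+6 = 14, with n = 5.
Posterior ∝ λ^3e^(−3λ) · λ^14e^(−5λ) = λ^17e^(−8λ), i.e. Gamma(shape=18, rate=8).
The mode of a Gamma(a, b) with a ≥ 1 (shape–rate) is (a−1)/b = 17/8 ≈ 2.125.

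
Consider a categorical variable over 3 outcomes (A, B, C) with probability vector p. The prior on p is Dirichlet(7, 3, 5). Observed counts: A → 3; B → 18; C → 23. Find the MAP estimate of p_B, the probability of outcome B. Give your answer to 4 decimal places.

MAP estimate of p_B = 0.3571

The posterior is Dirichlet(αᵢ + nᵢ) = Dirichlet(10, 21, 28).
For a Dirichlet(a₁,…,a_K) with all aᵢ > 1, the mode has j-th component (aⱼ − 1)/(Σaᵢ − K).
Here Σaᵢ = 59 and K = 3, so p_B = (21 − 1)/(59 − 3) = 20/56 ≈ 0.3571.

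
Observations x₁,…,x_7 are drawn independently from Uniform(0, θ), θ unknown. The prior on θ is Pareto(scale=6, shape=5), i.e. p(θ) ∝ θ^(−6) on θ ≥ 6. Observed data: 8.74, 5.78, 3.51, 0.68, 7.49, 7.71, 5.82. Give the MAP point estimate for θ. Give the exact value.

The Uniform(0, θ) likelihood is θ^(−n) for θ ≥ max(xᵢ), zero otherwise. Here max(xᵢ) = 8.74.
Posterior ∝ θ^(−6) · θ^(−7) = θ^(−13) on θ ≥ max(6, 8.74) = 8.74.
This density is strictly decreasing in θ, so the posterior mode lies at the lower boundary of the support.

θ̂_MAP = 8.74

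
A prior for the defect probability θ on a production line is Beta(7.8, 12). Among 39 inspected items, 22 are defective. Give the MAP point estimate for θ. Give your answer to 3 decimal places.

Prior: Beta(7.8, 12).
Data: 22 successes in 39 trials. The binomial likelihood contributes θ^22(1−θ)^17, so the posterior is Beta(7.8+22, 12+17) = Beta(29.8, 29).
For Beta(a, b) with a, b > 1 the mode is (a−1)/(a+b−2) = 28.8/56.8 ≈ 0.507.

θ̂_MAP = 0.507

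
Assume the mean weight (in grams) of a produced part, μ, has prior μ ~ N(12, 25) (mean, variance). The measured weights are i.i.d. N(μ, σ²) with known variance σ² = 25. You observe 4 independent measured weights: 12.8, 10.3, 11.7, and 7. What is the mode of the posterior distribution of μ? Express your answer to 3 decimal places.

n = 4; x̄ = (12.8 + 10.3 + 11.7 + 7)/4 = 41.8/4 = 10.45.
For a Normal prior and Normal likelihood with known variance, the posterior is Normal; its mode equals its mean, the precision-weighted average.
Prior precision 1/σ₀² = 1/25 = 0.04; data precision n/σ² = 4/25 = 0.16.
μ̂ = (0.04·12 + 0.16·10.45) / (0.04 + 0.16) = 2.152/0.2 = 10.760.

μ̂_MAP = 10.760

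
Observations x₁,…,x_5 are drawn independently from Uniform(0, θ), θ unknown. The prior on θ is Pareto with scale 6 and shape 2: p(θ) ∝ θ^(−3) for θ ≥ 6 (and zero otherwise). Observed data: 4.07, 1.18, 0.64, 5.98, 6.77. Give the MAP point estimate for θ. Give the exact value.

θ̂_MAP = 6.77

The Uniform(0, θ) likelihood is θ^(−n) for θ ≥ max(xᵢ), zero otherwise. Here max(xᵢ) = 6.77.
Posterior ∝ θ^(−3) · θ^(−5) = θ^(−8) on θ ≥ max(6, 6.77) = 6.77.
This density is strictly decreasing in θ, so the posterior mode lies at the lower boundary of the support.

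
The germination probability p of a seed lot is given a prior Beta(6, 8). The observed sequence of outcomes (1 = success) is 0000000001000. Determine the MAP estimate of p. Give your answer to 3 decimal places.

Prior: Beta(6, 8).
Data: 1 success in 13 trials (from the sequence). The binomial likelihood contributes p(1−p)^12, so the posterior is Beta(6+1, 8+12) = Beta(7, 20).
For Beta(a, b) with a, b > 1 the mode is (a−1)/(a+b−2) = 6/25 ≈ 0.240.

p̂_MAP = 0.240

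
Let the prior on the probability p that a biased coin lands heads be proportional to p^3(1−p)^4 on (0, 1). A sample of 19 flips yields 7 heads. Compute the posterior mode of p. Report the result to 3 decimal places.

The prior density ∝ p^3(1−p)^4 is the kernel of Beta(4, 5).
Data: 7 successes in 19 trials. The binomial likelihood contributes p^7(1−p)^12, so the posterior is Beta(4+7, 5+12) = Beta(11, 17).
For Beta(a, b) with a, b > 1 the mode is (a−1)/(a+b−2) = 10/26 ≈ 0.385.

p̂_MAP = 0.385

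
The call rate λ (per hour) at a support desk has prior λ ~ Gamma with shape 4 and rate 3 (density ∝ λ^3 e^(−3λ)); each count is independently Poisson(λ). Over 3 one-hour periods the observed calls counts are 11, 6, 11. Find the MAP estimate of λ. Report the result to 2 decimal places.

Σxᵢ = 11+6+11 = 28, with n = 3.
Posterior ∝ λ^3e^(−3λ) · λ^28e^(−3λ) = λ^31e^(−6λ), i.e. Gamma(shape=32, rate=6).
The mode of a Gamma(a, b) with a ≥ 1 (shape–rate) is (a−1)/b = 31/6 ≈ 5.17.

λ̂_MAP = 5.17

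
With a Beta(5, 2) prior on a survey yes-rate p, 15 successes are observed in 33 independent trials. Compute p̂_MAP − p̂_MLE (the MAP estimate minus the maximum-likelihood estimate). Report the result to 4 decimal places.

MAP − MLE = 0.0455

Posterior is Beta(20, 20); MAP = (20−1)/(40−2) = 19/38 ≈ 0.50000.
MLE ignores the prior: p̂_MLE = k/n = 15/33 ≈ 0.45455.
Difference = 19/38 − 15/33 = 1/22 ≈ 0.0455.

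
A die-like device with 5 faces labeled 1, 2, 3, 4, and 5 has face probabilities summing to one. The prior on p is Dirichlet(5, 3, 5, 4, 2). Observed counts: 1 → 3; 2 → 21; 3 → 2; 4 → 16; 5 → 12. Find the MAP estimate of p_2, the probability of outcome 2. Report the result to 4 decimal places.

MAP estimate: 0.3382

The posterior is Dirichlet(αᵢ + nᵢ) = Dirichlet(8, 24, 7, 20, 14).
For a Dirichlet(a₁,…,a_K) with all aᵢ > 1, the mode has j-th component (aⱼ − 1)/(Σaᵢ − K).
Here Σaᵢ = 73 and K = 5, so p_2 = (24 − 1)/(73 − 5) = 23/68 ≈ 0.3382.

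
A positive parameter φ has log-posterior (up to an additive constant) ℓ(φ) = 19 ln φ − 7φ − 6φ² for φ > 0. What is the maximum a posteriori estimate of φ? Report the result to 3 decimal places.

φ̂_MAP = 1.000

ℓ'(φ) = 19/φ − 7 − 12φ. Setting this to zero and multiplying by φ: 12φ² + 7φ − 19 = 0.
φ = (−7 + √(7² + 4·12·19)) / (2·12) = (−7 + √961) / 24 = (−7 + 31)/24 = 1.
ℓ''(φ) = −19/φ² − 12 < 0, confirming a maximum.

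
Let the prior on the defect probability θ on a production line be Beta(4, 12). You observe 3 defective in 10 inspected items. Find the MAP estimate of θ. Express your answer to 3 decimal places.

θ̂_MAP = 0.250

Prior: Beta(4, 12).
Data: 3 successes in 10 trials. The binomial likelihood contributes θ^3(1−θ)^7, so the posterior is Beta(4+3, 12+7) = Beta(7, 19).
For Beta(a, b) with a, b > 1 the mode is (a−1)/(a+b−2) = 6/24 ≈ 0.250.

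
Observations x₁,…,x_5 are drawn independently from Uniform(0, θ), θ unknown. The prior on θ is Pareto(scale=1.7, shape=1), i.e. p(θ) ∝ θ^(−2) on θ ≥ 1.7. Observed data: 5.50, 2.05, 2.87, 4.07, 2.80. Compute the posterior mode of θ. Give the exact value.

The Uniform(0, θ) likelihood is θ^(−n) for θ ≥ max(xᵢ), zero otherwise. Here max(xᵢ) = 5.50.
Posterior ∝ θ^(−2) · θ^(−5) = θ^(−7) on θ ≥ max(1.7, 5.50) = 5.50.
This density is strictly decreasing in θ, so the posterior mode lies at the lower boundary of the support.

θ̂_MAP = 5.50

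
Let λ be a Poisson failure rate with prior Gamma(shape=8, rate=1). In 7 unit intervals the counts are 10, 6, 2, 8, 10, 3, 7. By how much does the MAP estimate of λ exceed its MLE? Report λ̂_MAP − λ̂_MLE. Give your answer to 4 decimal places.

MAP − MLE = 0.0536

Σxᵢ = 46. Posterior is Gamma(54, 8); MAP = (54−1)/8 = 53/8 ≈ 6.62500.
MLE = x̄ = 46/7 ≈ 6.57143.
Difference = 53/8 − 46/7 = 3/56 ≈ 0.0536.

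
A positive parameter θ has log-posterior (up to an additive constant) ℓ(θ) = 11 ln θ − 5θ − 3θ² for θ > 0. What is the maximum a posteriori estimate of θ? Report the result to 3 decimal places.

ℓ'(θ) = 11/θ − 5 − 6θ. Setting this to zero and multiplying by θ: 6θ² + 5θ − 11 = 0.
θ = (−5 + √(5² + 4·6·11)) / (2·6) = (−5 + √289) / 12 = (−5 + 17)/12 = 1.
ℓ''(θ) = −11/θ² − 6 < 0, confirming a maximum.

θ̂_MAP = 1.000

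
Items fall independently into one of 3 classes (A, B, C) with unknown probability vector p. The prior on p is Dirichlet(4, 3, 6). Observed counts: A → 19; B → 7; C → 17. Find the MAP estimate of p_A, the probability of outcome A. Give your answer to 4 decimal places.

MAP estimate of p_A = 0.4151

The posterior is Dirichlet(αᵢ + nᵢ) = Dirichlet(23, 10, 23).
For a Dirichlet(a₁,…,a_K) with all aᵢ > 1, the mode has j-th component (aⱼ − 1)/(Σaᵢ − K).
Here Σaᵢ = 56 and K = 3, so p_A = (23 − 1)/(56 − 3) = 22/53 ≈ 0.4151.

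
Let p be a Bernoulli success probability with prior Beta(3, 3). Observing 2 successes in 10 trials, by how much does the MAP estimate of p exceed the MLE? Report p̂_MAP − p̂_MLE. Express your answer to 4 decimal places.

Posterior is Beta(5, 11); MAP = (5−1)/(16−2) = 4/14 ≈ 0.28571.
MLE ignores the prior: p̂_MLE = k/n = 2/10 ≈ 0.20000.
Difference = 4/14 − 2/10 = 3/35 ≈ 0.0857.

MAP − MLE = 0.0857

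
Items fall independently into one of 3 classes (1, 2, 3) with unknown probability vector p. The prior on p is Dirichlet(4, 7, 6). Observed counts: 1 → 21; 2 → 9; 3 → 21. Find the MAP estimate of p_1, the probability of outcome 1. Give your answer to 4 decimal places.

The posterior is Dirichlet(αᵢ + nᵢ) = Dirichlet(25, 16, 27).
For a Dirichlet(a₁,…,a_K) with all aᵢ > 1, the mode has j-th component (aⱼ − 1)/(Σaᵢ − K).
Here Σaᵢ = 68 and K = 3, so p_1 = (25 − 1)/(68 − 3) = 24/65 ≈ 0.3692.

MAP estimate: 0.3692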